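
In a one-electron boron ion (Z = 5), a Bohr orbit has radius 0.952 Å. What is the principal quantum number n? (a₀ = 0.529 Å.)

r_n = n²a₀/Z ⇒ n² = rZ/a₀ = 0.952 × 5 / 0.529 ≈ 9.00
n = 3

3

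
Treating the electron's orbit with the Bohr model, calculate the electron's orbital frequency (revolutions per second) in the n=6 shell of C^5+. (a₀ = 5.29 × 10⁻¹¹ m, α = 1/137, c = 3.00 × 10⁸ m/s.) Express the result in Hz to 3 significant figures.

r = n²a₀/Z = 3.17 × 10⁻¹⁰ m, v = Zαc/n = 2.19 × 10⁶ m/s
f = v/(2πr) = 1.10 × 10¹⁵ Hz

1.10 × 10¹⁵ Hz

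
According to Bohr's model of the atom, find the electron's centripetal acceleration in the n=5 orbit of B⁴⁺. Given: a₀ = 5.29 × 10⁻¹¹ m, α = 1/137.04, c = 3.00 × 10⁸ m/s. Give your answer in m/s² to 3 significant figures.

1.81 × 10²² m/s²

r = n²a₀/Z = 2.64 × 10⁻¹⁰ m, v = Zαc/n = 2.19 × 10⁶ m/s
a = v²/r = (2.19 × 10⁶)² / 2.64 × 10⁻¹⁰ = 1.81 × 10²² m/s²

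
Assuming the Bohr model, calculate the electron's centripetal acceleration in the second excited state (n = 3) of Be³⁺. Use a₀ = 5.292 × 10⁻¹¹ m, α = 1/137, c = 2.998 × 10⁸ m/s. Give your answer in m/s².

r = n²a₀/Z = 1.191 × 10⁻¹⁰ m, v = Zαc/n = 2.918 × 10⁶ m/s
a = v²/r = (2.918 × 10⁶)² / 1.191 × 10⁻¹⁰ = 7.150 × 10²² m/s²

7.150 × 10²² m/s²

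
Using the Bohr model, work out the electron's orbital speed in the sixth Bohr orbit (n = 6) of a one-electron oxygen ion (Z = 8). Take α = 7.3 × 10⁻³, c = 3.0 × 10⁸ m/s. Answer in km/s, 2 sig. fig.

v_n = Zαc/n = 8 × 0.0073 × 3.0 × 10⁸ / 6
    = 2900 km/s

2900 km/s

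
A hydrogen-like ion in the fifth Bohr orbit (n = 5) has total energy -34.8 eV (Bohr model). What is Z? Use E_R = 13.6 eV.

8

E_n = −E_R Z²/n² ⇒ Z² = −E_n n²/E_R = 34.8 × 5² / 13.6 ≈ 63.97
Z = 8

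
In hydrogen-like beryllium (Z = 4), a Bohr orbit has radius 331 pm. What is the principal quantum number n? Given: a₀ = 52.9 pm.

5

r_n = n²a₀/Z ⇒ n² = rZ/a₀ = 331 × 4 / 52.9 ≈ 25.03
n = 5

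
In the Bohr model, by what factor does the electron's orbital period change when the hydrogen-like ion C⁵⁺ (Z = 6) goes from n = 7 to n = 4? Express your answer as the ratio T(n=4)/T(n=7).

T ∝ Z^-2 · n^3; with Z fixed, T ∝ n^3.
T(n=4)/T(n=7) = (4/7)^3 = 64/343

64/343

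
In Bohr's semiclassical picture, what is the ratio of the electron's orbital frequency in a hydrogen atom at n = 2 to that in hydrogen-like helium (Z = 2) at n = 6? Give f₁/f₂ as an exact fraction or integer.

f ∝ Z^2 · n^-3
f₁/f₂ = (1/2)^2 · (2/6)^-3 = 27/4

27/4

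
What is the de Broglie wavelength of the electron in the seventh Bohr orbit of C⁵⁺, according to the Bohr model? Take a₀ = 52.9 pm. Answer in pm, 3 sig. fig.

388 pm

The Bohr quantisation condition is nλ = 2πr_n.
r_n = n²a₀/Z = 432 pm
λ = 2πr_n/n = 2π·432/7 = 388 pm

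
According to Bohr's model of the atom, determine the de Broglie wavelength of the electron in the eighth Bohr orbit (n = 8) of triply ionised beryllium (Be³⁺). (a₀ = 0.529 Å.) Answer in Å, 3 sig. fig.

The Bohr quantisation condition is nλ = 2πr_n.
r_n = n²a₀/Z = 8.46 Å
λ = 2πr_n/n = 2π·8.46/8 = 6.65 Å

6.65 Å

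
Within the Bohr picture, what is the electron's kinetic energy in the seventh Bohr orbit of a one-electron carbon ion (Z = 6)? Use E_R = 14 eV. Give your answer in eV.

For a Coulomb orbit the virial theorem gives K = −E_n.
E_n = −E_R·Z²/n², so K = E_R·Z²/n² = 14 × 6²/7² = 10 eV

10 eV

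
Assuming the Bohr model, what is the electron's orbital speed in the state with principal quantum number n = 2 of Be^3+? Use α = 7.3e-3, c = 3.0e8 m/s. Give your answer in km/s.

4400 km/s

v_n = Zαc/n = 4 × 0.0073 × 3.0e8 / 2
    = 4400 km/s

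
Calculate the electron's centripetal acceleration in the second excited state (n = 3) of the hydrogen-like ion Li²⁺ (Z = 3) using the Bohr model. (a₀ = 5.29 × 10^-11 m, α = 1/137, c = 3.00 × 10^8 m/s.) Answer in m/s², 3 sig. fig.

3.02 × 10^22 m/s²

r = n²a₀/Z = 1.59 × 10^-10 m, v = Zαc/n = 2.19 × 10^6 m/s
a = v²/r = (2.19 × 10^6)² / 1.59 × 10^-10 = 3.02 × 10^22 m/s²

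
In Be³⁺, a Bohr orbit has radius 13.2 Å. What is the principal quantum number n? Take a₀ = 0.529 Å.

10

r_n = n²a₀/Z ⇒ n² = rZ/a₀ = 13.2 × 4 / 0.529 ≈ 99.81
n = 10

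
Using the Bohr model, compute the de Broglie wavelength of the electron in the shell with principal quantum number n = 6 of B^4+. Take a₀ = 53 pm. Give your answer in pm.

400 pm

The Bohr quantisation condition is nλ = 2πr_n.
r_n = n²a₀/Z = 380 pm
λ = 2πr_n/n = 2π·380/6 = 400 pm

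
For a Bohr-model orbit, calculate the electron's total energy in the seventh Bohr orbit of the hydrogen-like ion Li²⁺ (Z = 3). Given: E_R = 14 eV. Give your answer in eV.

E_n = −E_R·Z²/n² = −14 × 3²/7² = -2.6 eV

-2.6 eV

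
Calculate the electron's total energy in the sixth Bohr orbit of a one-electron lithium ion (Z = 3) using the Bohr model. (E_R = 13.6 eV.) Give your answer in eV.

E_n = −E_R·Z²/n² = −13.6 × 3²/6² = -3.40 eV

-3.40 eV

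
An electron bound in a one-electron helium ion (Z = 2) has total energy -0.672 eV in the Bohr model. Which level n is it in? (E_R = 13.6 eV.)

9

E_n = −E_R Z²/n² ⇒ n² = E_R Z²/(−E_n) = 13.6 × 2² / 0.672 ≈ 80.95
n = 9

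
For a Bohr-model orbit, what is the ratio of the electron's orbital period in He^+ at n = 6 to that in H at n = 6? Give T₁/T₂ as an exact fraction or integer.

T ∝ Z^-2 · n^3
T₁/T₂ = (2/1)^-2 · (6/6)^3 = 1/4

1/4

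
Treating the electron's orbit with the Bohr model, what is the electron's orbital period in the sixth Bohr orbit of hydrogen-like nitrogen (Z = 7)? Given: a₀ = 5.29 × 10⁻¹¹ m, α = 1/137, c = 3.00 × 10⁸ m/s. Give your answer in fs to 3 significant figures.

r = n²a₀/Z = 6²·5.29 × 10⁻¹¹/7 = 2.72 × 10⁻¹⁰ m
v = Zαc/n = 7·0.00730·3.00 × 10⁸/6 = 2.55 × 10⁶ m/s
T = 2πr/v = 6.69 × 10⁻¹⁶ s = 0.669 fs

0.669 fs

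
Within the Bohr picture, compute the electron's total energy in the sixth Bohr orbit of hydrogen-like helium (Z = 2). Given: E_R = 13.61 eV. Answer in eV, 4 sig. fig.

-1.512 eV

E_n = −E_R·Z²/n² = −13.61 × 2²/6² = -1.512 eV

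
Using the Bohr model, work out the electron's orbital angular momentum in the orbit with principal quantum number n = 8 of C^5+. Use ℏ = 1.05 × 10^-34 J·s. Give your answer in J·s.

8.40 × 10^-34 J·s

L_n = nℏ = 8 × 1.05 × 10^-34 = 8.40 × 10^-34 J·s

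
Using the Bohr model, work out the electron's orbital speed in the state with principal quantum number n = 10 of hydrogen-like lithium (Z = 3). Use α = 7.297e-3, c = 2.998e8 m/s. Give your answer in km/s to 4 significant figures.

656.3 km/s

v_n = Zαc/n = 3 × 0.007297 × 2.998e8 / 10
    = 656.3 km/s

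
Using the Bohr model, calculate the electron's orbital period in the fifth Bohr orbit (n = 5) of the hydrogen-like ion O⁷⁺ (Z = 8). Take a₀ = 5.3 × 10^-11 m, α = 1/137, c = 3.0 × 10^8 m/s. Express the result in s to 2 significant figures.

3.0 × 10^-16 s

r = n²a₀/Z = 5²·5.3 × 10^-11/8 = 1.7 × 10^-10 m
v = Zαc/n = 8·0.0073·3.0 × 10^8/5 = 3.5 × 10^6 m/s
T = 2πr/v = 3.0 × 10^-16 s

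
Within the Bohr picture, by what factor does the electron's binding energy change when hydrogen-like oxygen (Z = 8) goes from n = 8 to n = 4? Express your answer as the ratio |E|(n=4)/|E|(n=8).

|E| ∝ Z^2 · n^-2; with Z fixed, |E| ∝ n^-2.
|E|(n=4)/|E|(n=8) = (4/8)^-2 = 4

4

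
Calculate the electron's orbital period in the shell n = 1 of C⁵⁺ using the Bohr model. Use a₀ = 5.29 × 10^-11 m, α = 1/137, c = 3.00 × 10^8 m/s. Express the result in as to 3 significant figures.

r = n²a₀/Z = 1²·5.29 × 10^-11/6 = 8.82 × 10^-12 m
v = Zαc/n = 6·0.00730·3.00 × 10^8/1 = 1.31 × 10^7 m/s
T = 2πr/v = 4.22 × 10^-18 s = 4.22 as

4.22 as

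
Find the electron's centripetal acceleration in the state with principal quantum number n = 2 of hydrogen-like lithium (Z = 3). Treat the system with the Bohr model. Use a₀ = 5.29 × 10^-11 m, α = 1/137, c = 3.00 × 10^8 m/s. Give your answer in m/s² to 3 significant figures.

1.53 × 10^23 m/s²

r = n²a₀/Z = 7.05 × 10^-11 m, v = Zαc/n = 3.28 × 10^6 m/s
a = v²/r = (3.28 × 10^6)² / 7.05 × 10^-11 = 1.53 × 10^23 m/s²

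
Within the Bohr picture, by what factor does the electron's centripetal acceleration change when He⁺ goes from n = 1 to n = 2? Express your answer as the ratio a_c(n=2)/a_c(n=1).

a_c ∝ Z^3 · n^-4; with Z fixed, a_c ∝ n^-4.
a_c(n=2)/a_c(n=1) = (2/1)^-4 = 1/16

1/16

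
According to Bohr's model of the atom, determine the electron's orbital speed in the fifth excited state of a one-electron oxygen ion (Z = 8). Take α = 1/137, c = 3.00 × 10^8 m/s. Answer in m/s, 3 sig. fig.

v_n = Zαc/n = 8 × 0.00730 × 3.00 × 10^8 / 6
    = 2.92 × 10^6 m/s

2.92 × 10^6 m/s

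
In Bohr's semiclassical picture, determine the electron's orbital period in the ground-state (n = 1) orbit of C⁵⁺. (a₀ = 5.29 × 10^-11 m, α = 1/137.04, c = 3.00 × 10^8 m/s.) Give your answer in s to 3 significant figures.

4.22 × 10^-18 s

r = n²a₀/Z = 1²·5.29 × 10^-11/6 = 8.82 × 10^-12 m
v = Zαc/n = 6·0.00730·3.00 × 10^8/1 = 1.31 × 10^7 m/s
T = 2πr/v = 4.22 × 10^-18 s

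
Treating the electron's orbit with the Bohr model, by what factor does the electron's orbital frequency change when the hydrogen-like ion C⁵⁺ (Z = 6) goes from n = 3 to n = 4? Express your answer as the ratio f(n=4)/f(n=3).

f ∝ Z^2 · n^-3; with Z fixed, f ∝ n^-3.
f(n=4)/f(n=3) = (4/3)^-3 = 27/64

27/64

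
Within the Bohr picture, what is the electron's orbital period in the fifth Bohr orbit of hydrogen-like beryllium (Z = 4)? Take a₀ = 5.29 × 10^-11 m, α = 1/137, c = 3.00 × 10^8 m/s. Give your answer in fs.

r = n²a₀/Z = 5²·5.29 × 10^-11/4 = 3.31 × 10^-10 m
v = Zαc/n = 4·0.00730·3.00 × 10^8/5 = 1.75 × 10^6 m/s
T = 2πr/v = 1.19 × 10^-15 s = 1.19 fs

1.19 fs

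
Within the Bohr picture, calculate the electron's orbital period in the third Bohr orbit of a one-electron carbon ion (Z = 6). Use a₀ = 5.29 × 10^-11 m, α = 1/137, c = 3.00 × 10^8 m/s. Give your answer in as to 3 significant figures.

r = n²a₀/Z = 3²·5.29 × 10^-11/6 = 7.94 × 10^-11 m
v = Zαc/n = 6·0.00730·3.00 × 10^8/3 = 4.38 × 10^6 m/s
T = 2πr/v = 1.14 × 10^-16 s = 114 as

114 as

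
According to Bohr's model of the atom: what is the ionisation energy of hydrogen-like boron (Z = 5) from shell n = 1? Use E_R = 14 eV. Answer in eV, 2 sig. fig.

350 eV

E_n = −E_R·Z²/n² = −14 × 5²/1² eV = -350 eV
Ionisation energy = −E_n = 350 eV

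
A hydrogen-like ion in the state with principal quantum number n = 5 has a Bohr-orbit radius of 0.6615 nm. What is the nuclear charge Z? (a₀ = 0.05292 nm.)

2

r_n = n²a₀/Z ⇒ Z = n²a₀/r = 5² × 0.05292 / 0.6615 ≈ 2.00
Z = 2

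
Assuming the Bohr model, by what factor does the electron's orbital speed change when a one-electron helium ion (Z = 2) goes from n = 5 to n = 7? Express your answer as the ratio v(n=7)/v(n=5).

5/7

v ∝ Z^1 · n^-1; with Z fixed, v ∝ n^-1.
v(n=7)/v(n=5) = (7/5)^-1 = 5/7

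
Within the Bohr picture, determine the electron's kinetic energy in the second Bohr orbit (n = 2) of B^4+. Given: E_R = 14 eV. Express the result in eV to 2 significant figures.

For a Coulomb orbit the virial theorem gives K = −E_n.
E_n = −E_R·Z²/n², so K = E_R·Z²/n² = 14 × 5²/2² = 88 eV

88 eV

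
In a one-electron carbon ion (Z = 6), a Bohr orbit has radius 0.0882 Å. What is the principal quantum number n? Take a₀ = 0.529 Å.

1

r_n = n²a₀/Z ⇒ n² = rZ/a₀ = 0.0882 × 6 / 0.529 ≈ 1.00
n = 1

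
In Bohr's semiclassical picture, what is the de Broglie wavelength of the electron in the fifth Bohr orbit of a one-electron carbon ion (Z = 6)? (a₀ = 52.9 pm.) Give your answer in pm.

277 pm

The Bohr quantisation condition is nλ = 2πr_n.
r_n = n²a₀/Z = 220 pm
λ = 2πr_n/n = 2π·220/5 = 277 pm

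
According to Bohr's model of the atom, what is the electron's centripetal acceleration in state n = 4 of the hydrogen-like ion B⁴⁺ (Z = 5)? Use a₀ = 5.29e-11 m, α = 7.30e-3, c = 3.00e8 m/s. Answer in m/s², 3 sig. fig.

r = n²a₀/Z = 1.69e-10 m, v = Zαc/n = 2.74e6 m/s
a = v²/r = (2.74e6)² / 1.69e-10 = 4.43e22 m/s²

4.43e22 m/s²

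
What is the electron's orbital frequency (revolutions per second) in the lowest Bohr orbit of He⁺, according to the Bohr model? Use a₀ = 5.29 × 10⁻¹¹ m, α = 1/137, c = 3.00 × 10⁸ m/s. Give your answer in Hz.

2.64 × 10¹⁶ Hz

r = n²a₀/Z = 2.65 × 10⁻¹¹ m, v = Zαc/n = 4.38 × 10⁶ m/s
f = v/(2πr) = 2.64 × 10¹⁶ Hz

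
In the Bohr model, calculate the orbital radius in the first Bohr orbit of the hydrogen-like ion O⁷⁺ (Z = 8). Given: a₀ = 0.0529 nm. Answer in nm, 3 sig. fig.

0.00661 nm

r_n = n²a₀/Z = 1² × 0.0529 / 8
    = 1 × 0.0529 / 8 = 0.00661 nm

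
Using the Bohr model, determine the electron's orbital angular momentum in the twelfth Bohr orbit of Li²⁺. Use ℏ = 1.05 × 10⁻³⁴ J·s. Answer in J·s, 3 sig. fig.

1.26 × 10⁻³³ J·s

L_n = nℏ = 12 × 1.05 × 10⁻³⁴ = 1.26 × 10⁻³³ J·s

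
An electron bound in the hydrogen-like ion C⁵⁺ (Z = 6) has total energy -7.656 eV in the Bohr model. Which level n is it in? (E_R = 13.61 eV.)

E_n = −E_R Z²/n² ⇒ n² = E_R Z²/(−E_n) = 13.61 × 6² / 7.656 ≈ 64.00
n = 8

8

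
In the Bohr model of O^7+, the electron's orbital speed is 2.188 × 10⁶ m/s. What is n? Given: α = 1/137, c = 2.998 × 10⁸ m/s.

8

v_n = Zαc/n ⇒ n = Zαc/v = 8 × 0.007299 × 2.998 × 10⁸ / 2.188 × 10⁶ ≈ 8.00
n = 8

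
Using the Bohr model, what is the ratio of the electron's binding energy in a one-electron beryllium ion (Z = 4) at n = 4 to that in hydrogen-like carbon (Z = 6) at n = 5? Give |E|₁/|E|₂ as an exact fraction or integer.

25/36

|E| ∝ Z^2 · n^-2
|E|₁/|E|₂ = (4/6)^2 · (4/5)^-2 = 25/36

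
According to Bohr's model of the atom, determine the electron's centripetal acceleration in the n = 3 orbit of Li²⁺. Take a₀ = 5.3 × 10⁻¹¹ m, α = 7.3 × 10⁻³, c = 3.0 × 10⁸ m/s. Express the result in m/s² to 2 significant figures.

3.0 × 10²² m/s²

r = n²a₀/Z = 1.6 × 10⁻¹⁰ m, v = Zαc/n = 2.2 × 10⁶ m/s
a = v²/r = (2.2 × 10⁶)² / 1.6 × 10⁻¹⁰ = 3.0 × 10²² m/s²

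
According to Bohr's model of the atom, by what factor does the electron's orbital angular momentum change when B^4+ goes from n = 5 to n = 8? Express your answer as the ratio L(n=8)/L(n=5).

8/5

L = nℏ depends only on n, so L ∝ n.
L(n=8)/L(n=5) = (8/5)^1 = 8/5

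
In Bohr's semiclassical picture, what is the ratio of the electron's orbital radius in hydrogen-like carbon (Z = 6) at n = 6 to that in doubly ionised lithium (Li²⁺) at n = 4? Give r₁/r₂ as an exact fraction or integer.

r ∝ Z^-1 · n^2
r₁/r₂ = (6/3)^-1 · (6/4)^2 = 9/8

9/8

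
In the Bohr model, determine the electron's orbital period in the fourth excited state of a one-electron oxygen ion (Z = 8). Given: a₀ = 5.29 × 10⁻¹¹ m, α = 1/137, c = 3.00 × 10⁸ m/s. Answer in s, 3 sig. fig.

2.96 × 10⁻¹⁶ s

r = n²a₀/Z = 5²·5.29 × 10⁻¹¹/8 = 1.65 × 10⁻¹⁰ m
v = Zαc/n = 8·0.00730·3.00 × 10⁸/5 = 3.50 × 10⁶ m/s
T = 2πr/v = 2.96 × 10⁻¹⁶ s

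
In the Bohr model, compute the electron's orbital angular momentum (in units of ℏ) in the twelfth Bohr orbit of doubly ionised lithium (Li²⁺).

12

L_n = nℏ, so L/ℏ = n = 12.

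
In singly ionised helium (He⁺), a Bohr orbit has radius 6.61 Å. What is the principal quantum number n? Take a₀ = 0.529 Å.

5

r_n = n²a₀/Z ⇒ n² = rZ/a₀ = 6.61 × 2 / 0.529 ≈ 24.99
n = 5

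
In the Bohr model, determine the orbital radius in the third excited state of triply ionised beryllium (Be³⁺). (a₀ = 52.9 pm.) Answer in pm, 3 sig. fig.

r_n = n²a₀/Z = 4² × 52.9 / 4
    = 16 × 52.9 / 4 = 212 pm

212 pm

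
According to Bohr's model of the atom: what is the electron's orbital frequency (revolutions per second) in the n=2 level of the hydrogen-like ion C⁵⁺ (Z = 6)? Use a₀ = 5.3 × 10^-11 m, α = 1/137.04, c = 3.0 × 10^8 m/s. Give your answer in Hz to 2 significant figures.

r = n²a₀/Z = 3.5 × 10^-11 m, v = Zαc/n = 6.6 × 10^6 m/s
f = v/(2πr) = 3.0 × 10^16 Hz

3.0 × 10^16 Hz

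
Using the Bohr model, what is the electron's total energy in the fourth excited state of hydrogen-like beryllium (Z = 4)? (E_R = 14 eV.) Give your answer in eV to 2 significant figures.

-9.0 eV

E_n = −E_R·Z²/n² = −14 × 4²/5² = -9.0 eV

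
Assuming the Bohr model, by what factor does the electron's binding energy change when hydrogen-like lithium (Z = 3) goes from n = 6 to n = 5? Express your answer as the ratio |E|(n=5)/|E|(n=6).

36/25

|E| ∝ Z^2 · n^-2; with Z fixed, |E| ∝ n^-2.
|E|(n=5)/|E|(n=6) = (5/6)^-2 = 36/25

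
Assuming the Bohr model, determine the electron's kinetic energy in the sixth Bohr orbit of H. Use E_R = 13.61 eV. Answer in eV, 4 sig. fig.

For a Coulomb orbit the virial theorem gives K = −E_n.
E_n = −E_R·Z²/n², so K = E_R·Z²/n² = 13.61 × 1²/6² = 0.3781 eV

0.3781 eV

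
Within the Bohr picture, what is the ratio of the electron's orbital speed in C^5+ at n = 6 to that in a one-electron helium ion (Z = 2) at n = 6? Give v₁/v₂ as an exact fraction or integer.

3

v ∝ Z^1 · n^-1
v₁/v₂ = (6/2)^1 · (6/6)^-1 = 3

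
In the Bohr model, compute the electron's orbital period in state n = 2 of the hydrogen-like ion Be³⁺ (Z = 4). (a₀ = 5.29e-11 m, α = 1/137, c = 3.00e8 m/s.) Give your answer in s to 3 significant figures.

r = n²a₀/Z = 2²·5.29e-11/4 = 5.29e-11 m
v = Zαc/n = 4·0.00730·3.00e8/2 = 4.38e6 m/s
T = 2πr/v = 7.59e-17 s

7.59e-17 s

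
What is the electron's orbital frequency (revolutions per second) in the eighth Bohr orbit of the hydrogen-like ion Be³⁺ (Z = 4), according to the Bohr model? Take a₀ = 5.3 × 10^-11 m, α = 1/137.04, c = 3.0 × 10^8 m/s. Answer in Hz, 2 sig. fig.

2.1 × 10^14 Hz

r = n²a₀/Z = 8.5 × 10^-10 m, v = Zαc/n = 1.1 × 10^6 m/s
f = v/(2πr) = 2.1 × 10^14 Hz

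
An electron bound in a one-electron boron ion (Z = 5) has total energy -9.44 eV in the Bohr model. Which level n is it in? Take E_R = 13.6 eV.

6

E_n = −E_R Z²/n² ⇒ n² = E_R Z²/(−E_n) = 13.6 × 5² / 9.44 ≈ 36.02
n = 6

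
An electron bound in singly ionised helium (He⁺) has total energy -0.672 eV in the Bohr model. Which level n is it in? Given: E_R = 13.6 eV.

E_n = −E_R Z²/n² ⇒ n² = E_R Z²/(−E_n) = 13.6 × 2² / 0.672 ≈ 80.95
n = 9

9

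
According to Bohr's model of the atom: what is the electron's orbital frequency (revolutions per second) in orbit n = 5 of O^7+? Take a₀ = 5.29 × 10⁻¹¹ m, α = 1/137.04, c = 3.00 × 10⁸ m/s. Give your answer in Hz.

3.37 × 10¹⁵ Hz

r = n²a₀/Z = 1.65 × 10⁻¹⁰ m, v = Zαc/n = 3.50 × 10⁶ m/s
f = v/(2πr) = 3.37 × 10¹⁵ Hz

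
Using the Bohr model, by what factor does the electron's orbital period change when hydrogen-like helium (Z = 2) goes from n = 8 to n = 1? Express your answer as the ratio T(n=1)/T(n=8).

1/512

T ∝ Z^-2 · n^3; with Z fixed, T ∝ n^3.
T(n=1)/T(n=8) = (1/8)^3 = 1/512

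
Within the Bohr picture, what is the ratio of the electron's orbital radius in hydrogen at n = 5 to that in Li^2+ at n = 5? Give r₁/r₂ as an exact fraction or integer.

3

r ∝ Z^-1 · n^2
r₁/r₂ = (1/3)^-1 · (5/5)^2 = 3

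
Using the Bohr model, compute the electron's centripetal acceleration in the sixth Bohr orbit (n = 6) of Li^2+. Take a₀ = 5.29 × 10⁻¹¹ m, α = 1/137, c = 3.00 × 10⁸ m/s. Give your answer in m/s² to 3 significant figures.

1.89 × 10²¹ m/s²

r = n²a₀/Z = 6.35 × 10⁻¹⁰ m, v = Zαc/n = 1.09 × 10⁶ m/s
a = v²/r = (1.09 × 10⁶)² / 6.35 × 10⁻¹⁰ = 1.89 × 10²¹ m/s²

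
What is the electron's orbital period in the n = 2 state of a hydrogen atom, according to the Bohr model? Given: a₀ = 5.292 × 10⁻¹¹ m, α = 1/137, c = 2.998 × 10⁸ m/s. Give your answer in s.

1.216 × 10⁻¹⁵ s

r = n²a₀/Z = 2²·5.292 × 10⁻¹¹/1 = 2.117 × 10⁻¹⁰ m
v = Zαc/n = 1·0.007299·2.998 × 10⁸/2 = 1.094 × 10⁶ m/s
T = 2πr/v = 1.216 × 10⁻¹⁵ s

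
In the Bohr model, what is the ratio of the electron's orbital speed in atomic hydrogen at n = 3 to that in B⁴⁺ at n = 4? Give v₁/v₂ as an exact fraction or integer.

4/15

v ∝ Z^1 · n^-1
v₁/v₂ = (1/5)^1 · (3/4)^-1 = 4/15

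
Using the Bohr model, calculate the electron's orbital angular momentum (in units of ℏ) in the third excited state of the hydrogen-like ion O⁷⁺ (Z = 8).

4

L_n = nℏ, so L/ℏ = n = 4.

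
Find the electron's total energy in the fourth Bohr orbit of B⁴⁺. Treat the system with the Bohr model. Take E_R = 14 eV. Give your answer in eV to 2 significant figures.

E_n = −E_R·Z²/n² = −14 × 5²/4² = -22 eV

-22 eV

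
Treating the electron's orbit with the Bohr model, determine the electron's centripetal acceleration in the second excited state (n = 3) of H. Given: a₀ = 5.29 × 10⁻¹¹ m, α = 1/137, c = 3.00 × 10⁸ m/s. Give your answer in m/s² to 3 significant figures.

1.12 × 10²¹ m/s²

r = n²a₀/Z = 4.76 × 10⁻¹⁰ m, v = Zαc/n = 7.30 × 10⁵ m/s
a = v²/r = (7.30 × 10⁵)² / 4.76 × 10⁻¹⁰ = 1.12 × 10²¹ m/s²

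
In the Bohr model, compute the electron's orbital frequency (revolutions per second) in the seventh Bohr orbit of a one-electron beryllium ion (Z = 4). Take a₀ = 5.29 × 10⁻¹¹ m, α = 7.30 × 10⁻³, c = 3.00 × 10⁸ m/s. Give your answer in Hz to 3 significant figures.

r = n²a₀/Z = 6.48 × 10⁻¹⁰ m, v = Zαc/n = 1.25 × 10⁶ m/s
f = v/(2πr) = 3.07 × 10¹⁴ Hz

3.07 × 10¹⁴ Hz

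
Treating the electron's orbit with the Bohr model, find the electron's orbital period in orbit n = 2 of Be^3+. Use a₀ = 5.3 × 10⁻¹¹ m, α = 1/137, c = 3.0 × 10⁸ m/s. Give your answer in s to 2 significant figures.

r = n²a₀/Z = 2²·5.3 × 10⁻¹¹/4 = 5.3 × 10⁻¹¹ m
v = Zαc/n = 4·0.0073·3.0 × 10⁸/2 = 4.4 × 10⁶ m/s
T = 2πr/v = 7.6 × 10⁻¹⁷ s

7.6 × 10⁻¹⁷ s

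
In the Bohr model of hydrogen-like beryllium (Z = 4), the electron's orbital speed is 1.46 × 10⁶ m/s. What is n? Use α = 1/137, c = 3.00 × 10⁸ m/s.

v_n = Zαc/n ⇒ n = Zαc/v = 4 × 0.00730 × 3.00 × 10⁸ / 1.46 × 10⁶ ≈ 6.00
n = 6

6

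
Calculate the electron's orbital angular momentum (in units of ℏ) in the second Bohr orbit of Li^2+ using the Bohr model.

L_n = nℏ, so L/ℏ = n = 2.

2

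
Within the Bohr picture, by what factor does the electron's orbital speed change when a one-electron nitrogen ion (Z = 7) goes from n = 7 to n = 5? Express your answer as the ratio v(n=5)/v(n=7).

7/5

v ∝ Z^1 · n^-1; with Z fixed, v ∝ n^-1.
v(n=5)/v(n=7) = (5/7)^-1 = 7/5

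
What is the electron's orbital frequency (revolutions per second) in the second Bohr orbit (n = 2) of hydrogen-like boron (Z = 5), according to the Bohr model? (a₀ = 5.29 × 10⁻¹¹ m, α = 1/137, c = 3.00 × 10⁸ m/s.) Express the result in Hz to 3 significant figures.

2.06 × 10¹⁶ Hz

r = n²a₀/Z = 4.23 × 10⁻¹¹ m, v = Zαc/n = 5.47 × 10⁶ m/s
f = v/(2πr) = 2.06 × 10¹⁶ Hz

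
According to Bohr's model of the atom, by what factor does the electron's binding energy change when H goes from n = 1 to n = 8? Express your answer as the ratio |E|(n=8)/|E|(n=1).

1/64

|E| ∝ Z^2 · n^-2; with Z fixed, |E| ∝ n^-2.
|E|(n=8)/|E|(n=1) = (8/1)^-2 = 1/64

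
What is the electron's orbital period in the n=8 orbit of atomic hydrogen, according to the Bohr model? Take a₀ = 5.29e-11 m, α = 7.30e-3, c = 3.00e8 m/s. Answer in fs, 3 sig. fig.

r = n²a₀/Z = 8²·5.29e-11/1 = 3.39e-9 m
v = Zαc/n = 1·0.00730·3.00e8/8 = 2.74e5 m/s
T = 2πr/v = 7.77e-14 s = 77.7 fs

77.7 fs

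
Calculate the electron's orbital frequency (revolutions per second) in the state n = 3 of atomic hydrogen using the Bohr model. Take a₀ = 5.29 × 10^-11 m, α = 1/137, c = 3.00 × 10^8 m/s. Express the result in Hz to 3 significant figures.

r = n²a₀/Z = 4.76 × 10^-10 m, v = Zαc/n = 7.30 × 10^5 m/s
f = v/(2πr) = 2.44 × 10^14 Hz

2.44 × 10^14 Hz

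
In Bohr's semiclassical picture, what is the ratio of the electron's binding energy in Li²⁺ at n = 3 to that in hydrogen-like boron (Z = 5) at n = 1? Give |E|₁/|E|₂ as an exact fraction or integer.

1/25

|E| ∝ Z^2 · n^-2
|E|₁/|E|₂ = (3/5)^2 · (3/1)^-2 = 1/25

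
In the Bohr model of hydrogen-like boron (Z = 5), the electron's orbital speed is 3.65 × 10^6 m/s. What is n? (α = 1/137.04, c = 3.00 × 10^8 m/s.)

v_n = Zαc/n ⇒ n = Zαc/v = 5 × 0.00730 × 3.00 × 10^8 / 3.65 × 10^6 ≈ 3.00
n = 3

3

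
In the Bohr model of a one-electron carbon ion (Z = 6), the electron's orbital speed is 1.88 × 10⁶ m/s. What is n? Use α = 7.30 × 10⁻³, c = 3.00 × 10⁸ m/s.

7

v_n = Zαc/n ⇒ n = Zαc/v = 6 × 0.00730 × 3.00 × 10⁸ / 1.88 × 10⁶ ≈ 6.99
n = 7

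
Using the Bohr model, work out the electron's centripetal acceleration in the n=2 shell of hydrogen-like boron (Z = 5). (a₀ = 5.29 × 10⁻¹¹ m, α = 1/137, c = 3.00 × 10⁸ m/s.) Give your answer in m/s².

r = n²a₀/Z = 4.23 × 10⁻¹¹ m, v = Zαc/n = 5.47 × 10⁶ m/s
a = v²/r = (5.47 × 10⁶)² / 4.23 × 10⁻¹¹ = 7.08 × 10²³ m/s²

7.08 × 10²³ m/s²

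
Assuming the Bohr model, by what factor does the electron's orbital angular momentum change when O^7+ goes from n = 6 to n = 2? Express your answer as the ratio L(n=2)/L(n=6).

1/3

L = nℏ depends only on n, so L ∝ n.
L(n=2)/L(n=6) = (2/6)^1 = 1/3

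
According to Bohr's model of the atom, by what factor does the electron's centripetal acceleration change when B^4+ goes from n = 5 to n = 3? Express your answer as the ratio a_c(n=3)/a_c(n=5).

625/81

a_c ∝ Z^3 · n^-4; with Z fixed, a_c ∝ n^-4.
a_c(n=3)/a_c(n=5) = (3/5)^-4 = 625/81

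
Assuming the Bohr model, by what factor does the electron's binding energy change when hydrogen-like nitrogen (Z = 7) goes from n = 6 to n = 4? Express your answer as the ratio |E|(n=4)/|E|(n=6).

|E| ∝ Z^2 · n^-2; with Z fixed, |E| ∝ n^-2.
|E|(n=4)/|E|(n=6) = (4/6)^-2 = 9/4

9/4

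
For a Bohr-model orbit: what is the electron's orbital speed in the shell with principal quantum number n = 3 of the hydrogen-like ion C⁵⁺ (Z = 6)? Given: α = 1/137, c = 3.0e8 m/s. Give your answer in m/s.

v_n = Zαc/n = 6 × 0.0073 × 3.0e8 / 3
    = 4.4e6 m/s

4.4e6 m/s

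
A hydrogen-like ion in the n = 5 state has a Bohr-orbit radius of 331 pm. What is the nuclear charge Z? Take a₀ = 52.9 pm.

4

r_n = n²a₀/Z ⇒ Z = n²a₀/r = 5² × 52.9 / 331 ≈ 4.00
Z = 4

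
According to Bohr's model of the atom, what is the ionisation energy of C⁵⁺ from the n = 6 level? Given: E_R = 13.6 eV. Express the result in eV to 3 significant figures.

13.6 eV

E_n = −E_R·Z²/n² = −13.6 × 6²/6² eV = -13.6 eV
Ionisation energy = −E_n = 13.6 eV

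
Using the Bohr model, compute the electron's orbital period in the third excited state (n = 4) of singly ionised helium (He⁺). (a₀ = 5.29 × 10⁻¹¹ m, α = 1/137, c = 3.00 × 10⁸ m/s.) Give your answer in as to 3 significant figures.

2430 as

r = n²a₀/Z = 4²·5.29 × 10⁻¹¹/2 = 4.23 × 10⁻¹⁰ m
v = Zαc/n = 2·0.00730·3.00 × 10⁸/4 = 1.09 × 10⁶ m/s
T = 2πr/v = 2.43 × 10⁻¹⁵ s = 2430 as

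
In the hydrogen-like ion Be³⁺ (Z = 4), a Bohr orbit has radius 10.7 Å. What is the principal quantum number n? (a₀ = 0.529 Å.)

9

r_n = n²a₀/Z ⇒ n² = rZ/a₀ = 10.7 × 4 / 0.529 ≈ 80.91
n = 9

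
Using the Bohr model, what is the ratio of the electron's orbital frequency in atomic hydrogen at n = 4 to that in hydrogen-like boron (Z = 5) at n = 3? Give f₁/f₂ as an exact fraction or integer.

f ∝ Z^2 · n^-3
f₁/f₂ = (1/5)^2 · (4/3)^-3 = 27/1600

27/1600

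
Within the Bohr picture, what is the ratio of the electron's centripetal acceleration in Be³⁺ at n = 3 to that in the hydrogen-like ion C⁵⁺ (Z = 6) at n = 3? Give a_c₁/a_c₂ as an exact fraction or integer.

a_c ∝ Z^3 · n^-4
a_c₁/a_c₂ = (4/6)^3 · (3/3)^-4 = 8/27

8/27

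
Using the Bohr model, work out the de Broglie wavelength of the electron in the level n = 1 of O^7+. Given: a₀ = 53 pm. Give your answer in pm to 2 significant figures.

42 pm

The Bohr quantisation condition is nλ = 2πr_n.
r_n = n²a₀/Z = 6.6 pm
λ = 2πr_n/n = 2π·6.6/1 = 42 pm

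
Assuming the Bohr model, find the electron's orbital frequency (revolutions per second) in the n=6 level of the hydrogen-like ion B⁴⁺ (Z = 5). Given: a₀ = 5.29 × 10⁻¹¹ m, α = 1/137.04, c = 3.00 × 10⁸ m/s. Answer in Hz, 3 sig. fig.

7.62 × 10¹⁴ Hz

r = n²a₀/Z = 3.81 × 10⁻¹⁰ m, v = Zαc/n = 1.82 × 10⁶ m/s
f = v/(2πr) = 7.62 × 10¹⁴ Hz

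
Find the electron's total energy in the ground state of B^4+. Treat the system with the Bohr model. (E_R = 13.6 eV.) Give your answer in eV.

-340 eV

E_n = −E_R·Z²/n² = −13.6 × 5²/1² = -340 eV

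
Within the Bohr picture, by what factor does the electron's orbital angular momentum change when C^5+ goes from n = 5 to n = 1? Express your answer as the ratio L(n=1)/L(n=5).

1/5

L = nℏ depends only on n, so L ∝ n.
L(n=1)/L(n=5) = (1/5)^1 = 1/5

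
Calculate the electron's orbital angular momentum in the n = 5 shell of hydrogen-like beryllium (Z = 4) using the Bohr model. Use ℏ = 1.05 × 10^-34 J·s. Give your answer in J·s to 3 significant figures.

5.25 × 10^-34 J·s

L_n = nℏ = 5 × 1.05 × 10^-34 = 5.25 × 10^-34 J·s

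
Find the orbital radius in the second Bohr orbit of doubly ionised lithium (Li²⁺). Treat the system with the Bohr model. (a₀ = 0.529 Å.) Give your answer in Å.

r_n = n²a₀/Z = 2² × 0.529 / 3
    = 4 × 0.529 / 3 = 0.705 Å

0.705 Å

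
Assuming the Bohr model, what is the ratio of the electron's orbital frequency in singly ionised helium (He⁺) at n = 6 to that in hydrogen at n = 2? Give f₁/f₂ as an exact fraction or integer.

4/27

f ∝ Z^2 · n^-3
f₁/f₂ = (2/1)^2 · (6/2)^-3 = 4/27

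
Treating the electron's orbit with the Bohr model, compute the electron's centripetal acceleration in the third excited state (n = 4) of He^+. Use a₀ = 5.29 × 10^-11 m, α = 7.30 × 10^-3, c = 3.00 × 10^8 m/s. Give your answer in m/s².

r = n²a₀/Z = 4.23 × 10^-10 m, v = Zαc/n = 1.09 × 10^6 m/s
a = v²/r = (1.09 × 10^6)² / 4.23 × 10^-10 = 2.83 × 10^21 m/s²

2.83 × 10^21 m/s²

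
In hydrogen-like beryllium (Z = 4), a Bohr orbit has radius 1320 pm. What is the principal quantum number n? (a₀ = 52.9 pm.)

10

r_n = n²a₀/Z ⇒ n² = rZ/a₀ = 1320 × 4 / 52.9 ≈ 99.81
n = 10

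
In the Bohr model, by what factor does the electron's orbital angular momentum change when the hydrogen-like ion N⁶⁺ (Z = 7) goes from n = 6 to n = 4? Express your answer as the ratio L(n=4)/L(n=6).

L = nℏ depends only on n, so L ∝ n.
L(n=4)/L(n=6) = (4/6)^1 = 2/3

2/3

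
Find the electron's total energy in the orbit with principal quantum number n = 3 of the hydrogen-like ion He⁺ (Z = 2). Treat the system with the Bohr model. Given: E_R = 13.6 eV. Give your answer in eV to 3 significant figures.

E_n = −E_R·Z²/n² = −13.6 × 2²/3² = -6.04 eV

-6.04 eV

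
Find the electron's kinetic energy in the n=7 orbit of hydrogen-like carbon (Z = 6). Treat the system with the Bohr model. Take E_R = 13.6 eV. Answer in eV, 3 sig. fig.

9.99 eV

For a Coulomb orbit the virial theorem gives K = −E_n.
E_n = −E_R·Z²/n², so K = E_R·Z²/n² = 13.6 × 6²/7² = 9.99 eV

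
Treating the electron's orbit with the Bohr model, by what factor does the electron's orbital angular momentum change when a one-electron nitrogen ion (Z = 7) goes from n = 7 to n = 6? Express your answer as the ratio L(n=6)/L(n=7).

L = nℏ depends only on n, so L ∝ n.
L(n=6)/L(n=7) = (6/7)^1 = 6/7

6/7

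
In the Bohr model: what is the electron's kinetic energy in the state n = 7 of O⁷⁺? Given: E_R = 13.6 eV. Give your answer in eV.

For a Coulomb orbit the virial theorem gives K = −E_n.
E_n = −E_R·Z²/n², so K = E_R·Z²/n² = 13.6 × 8²/7² = 17.8 eV

17.8 eV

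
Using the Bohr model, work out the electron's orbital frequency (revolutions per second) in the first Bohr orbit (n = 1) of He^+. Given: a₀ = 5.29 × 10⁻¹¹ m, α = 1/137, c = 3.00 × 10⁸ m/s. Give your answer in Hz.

r = n²a₀/Z = 2.65 × 10⁻¹¹ m, v = Zαc/n = 4.38 × 10⁶ m/s
f = v/(2πr) = 2.64 × 10¹⁶ Hz

2.64 × 10¹⁶ Hz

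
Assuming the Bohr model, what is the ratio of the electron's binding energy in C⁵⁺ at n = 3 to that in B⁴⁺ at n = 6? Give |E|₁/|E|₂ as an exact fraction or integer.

|E| ∝ Z^2 · n^-2
|E|₁/|E|₂ = (6/5)^2 · (3/6)^-2 = 144/25

144/25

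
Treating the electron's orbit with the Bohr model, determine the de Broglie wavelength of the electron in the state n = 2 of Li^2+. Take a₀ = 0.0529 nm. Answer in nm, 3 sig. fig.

The Bohr quantisation condition is nλ = 2πr_n.
r_n = n²a₀/Z = 0.0705 nm
λ = 2πr_n/n = 2π·0.0705/2 = 0.222 nm

0.222 nm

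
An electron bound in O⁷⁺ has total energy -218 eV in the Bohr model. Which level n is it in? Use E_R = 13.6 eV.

2

E_n = −E_R Z²/n² ⇒ n² = E_R Z²/(−E_n) = 13.6 × 8² / 218 ≈ 3.99
n = 2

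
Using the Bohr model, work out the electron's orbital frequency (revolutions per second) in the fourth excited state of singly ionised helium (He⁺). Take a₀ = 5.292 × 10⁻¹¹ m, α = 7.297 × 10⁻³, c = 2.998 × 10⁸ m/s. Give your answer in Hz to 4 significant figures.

2.105 × 10¹⁴ Hz

r = n²a₀/Z = 6.615 × 10⁻¹⁰ m, v = Zαc/n = 8.751 × 10⁵ m/s
f = v/(2πr) = 2.105 × 10¹⁴ Hz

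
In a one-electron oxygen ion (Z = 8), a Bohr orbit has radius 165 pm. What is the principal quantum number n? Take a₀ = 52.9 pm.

r_n = n²a₀/Z ⇒ n² = rZ/a₀ = 165 × 8 / 52.9 ≈ 24.95
n = 5

5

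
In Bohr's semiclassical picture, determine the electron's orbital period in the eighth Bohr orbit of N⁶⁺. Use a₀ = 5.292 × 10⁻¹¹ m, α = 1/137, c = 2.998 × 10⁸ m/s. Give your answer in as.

r = n²a₀/Z = 8²·5.292 × 10⁻¹¹/7 = 4.838 × 10⁻¹⁰ m
v = Zαc/n = 7·0.007299·2.998 × 10⁸/8 = 1.915 × 10⁶ m/s
T = 2πr/v = 1.588 × 10⁻¹⁵ s = 1588 as

1588 as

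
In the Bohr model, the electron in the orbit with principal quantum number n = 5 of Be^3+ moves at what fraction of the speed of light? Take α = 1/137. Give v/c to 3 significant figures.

v_n = Zαc/n, so v/c = Zα/n = 4 × 0.00730 / 5 = 0.00584

0.00584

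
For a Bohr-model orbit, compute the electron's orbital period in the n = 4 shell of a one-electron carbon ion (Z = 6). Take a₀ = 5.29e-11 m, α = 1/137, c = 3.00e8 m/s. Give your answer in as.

270 as

r = n²a₀/Z = 4²·5.29e-11/6 = 1.41e-10 m
v = Zαc/n = 6·0.00730·3.00e8/4 = 3.28e6 m/s
T = 2πr/v = 2.70e-16 s = 270 as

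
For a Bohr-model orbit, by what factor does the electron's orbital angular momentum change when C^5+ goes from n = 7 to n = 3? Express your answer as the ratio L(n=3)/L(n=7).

3/7

L = nℏ depends only on n, so L ∝ n.
L(n=3)/L(n=7) = (3/7)^1 = 3/7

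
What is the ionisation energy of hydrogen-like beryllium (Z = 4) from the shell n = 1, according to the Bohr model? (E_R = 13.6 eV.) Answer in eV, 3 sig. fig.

E_n = −E_R·Z²/n² = −13.6 × 4²/1² eV = -218 eV
Ionisation energy = −E_n = 218 eV

218 eV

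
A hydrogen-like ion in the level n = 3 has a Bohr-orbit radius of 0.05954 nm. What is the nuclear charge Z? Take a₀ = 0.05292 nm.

r_n = n²a₀/Z ⇒ Z = n²a₀/r = 3² × 0.05292 / 0.05954 ≈ 8.00
Z = 8

8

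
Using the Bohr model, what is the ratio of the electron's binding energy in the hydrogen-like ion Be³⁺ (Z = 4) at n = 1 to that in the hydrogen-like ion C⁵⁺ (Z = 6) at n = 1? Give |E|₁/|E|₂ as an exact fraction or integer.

4/9

|E| ∝ Z^2 · n^-2
|E|₁/|E|₂ = (4/6)^2 · (1/1)^-2 = 4/9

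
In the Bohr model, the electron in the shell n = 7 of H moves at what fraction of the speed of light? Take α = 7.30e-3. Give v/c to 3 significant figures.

0.00104

v_n = Zαc/n, so v/c = Zα/n = 1 × 0.00730 / 7 = 0.00104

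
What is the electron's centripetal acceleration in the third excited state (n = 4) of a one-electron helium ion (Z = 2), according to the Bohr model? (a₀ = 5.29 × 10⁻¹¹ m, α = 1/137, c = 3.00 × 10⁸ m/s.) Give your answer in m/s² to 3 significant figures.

2.83 × 10²¹ m/s²

r = n²a₀/Z = 4.23 × 10⁻¹⁰ m, v = Zαc/n = 1.09 × 10⁶ m/s
a = v²/r = (1.09 × 10⁶)² / 4.23 × 10⁻¹⁰ = 2.83 × 10²¹ m/s²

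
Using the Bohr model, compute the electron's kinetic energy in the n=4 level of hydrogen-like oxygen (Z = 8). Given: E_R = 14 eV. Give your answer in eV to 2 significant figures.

For a Coulomb orbit the virial theorem gives K = −E_n.
E_n = −E_R·Z²/n², so K = E_R·Z²/n² = 14 × 8²/4² = 56 eV

56 eV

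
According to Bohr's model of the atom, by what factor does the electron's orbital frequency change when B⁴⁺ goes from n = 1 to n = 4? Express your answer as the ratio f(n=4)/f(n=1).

f ∝ Z^2 · n^-3; with Z fixed, f ∝ n^-3.
f(n=4)/f(n=1) = (4/1)^-3 = 1/64

1/64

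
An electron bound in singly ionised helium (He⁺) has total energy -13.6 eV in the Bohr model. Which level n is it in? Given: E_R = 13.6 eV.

2

E_n = −E_R Z²/n² ⇒ n² = E_R Z²/(−E_n) = 13.6 × 2² / 13.6 ≈ 4.00
n = 2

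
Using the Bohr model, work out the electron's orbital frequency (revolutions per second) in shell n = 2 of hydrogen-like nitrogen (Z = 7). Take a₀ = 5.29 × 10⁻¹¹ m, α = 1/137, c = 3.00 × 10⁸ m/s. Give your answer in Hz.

r = n²a₀/Z = 3.02 × 10⁻¹¹ m, v = Zαc/n = 7.66 × 10⁶ m/s
f = v/(2πr) = 4.04 × 10¹⁶ Hz

4.04 × 10¹⁶ Hz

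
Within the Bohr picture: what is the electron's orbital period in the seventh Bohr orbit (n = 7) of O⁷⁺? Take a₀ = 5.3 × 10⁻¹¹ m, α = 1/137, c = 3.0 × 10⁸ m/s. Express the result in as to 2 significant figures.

820 as

r = n²a₀/Z = 7²·5.3 × 10⁻¹¹/8 = 3.2 × 10⁻¹⁰ m
v = Zαc/n = 8·0.0073·3.0 × 10⁸/7 = 2.5 × 10⁶ m/s
T = 2πr/v = 8.2 × 10⁻¹⁶ s = 820 as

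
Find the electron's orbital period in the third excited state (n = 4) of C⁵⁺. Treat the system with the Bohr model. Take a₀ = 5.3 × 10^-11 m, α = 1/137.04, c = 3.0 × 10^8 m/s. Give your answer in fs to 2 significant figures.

r = n²a₀/Z = 4²·5.3 × 10^-11/6 = 1.4 × 10^-10 m
v = Zαc/n = 6·0.0073·3.0 × 10^8/4 = 3.3 × 10^6 m/s
T = 2πr/v = 2.7 × 10^-16 s = 0.27 fs

0.27 fs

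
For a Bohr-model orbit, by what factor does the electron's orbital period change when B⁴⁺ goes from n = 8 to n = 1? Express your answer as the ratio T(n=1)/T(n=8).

T ∝ Z^-2 · n^3; with Z fixed, T ∝ n^3.
T(n=1)/T(n=8) = (1/8)^3 = 1/512

1/512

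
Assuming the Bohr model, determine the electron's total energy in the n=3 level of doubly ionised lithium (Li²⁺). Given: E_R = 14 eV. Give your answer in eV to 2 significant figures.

E_n = −E_R·Z²/n² = −14 × 3²/3² = -14 eV

-14 eV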